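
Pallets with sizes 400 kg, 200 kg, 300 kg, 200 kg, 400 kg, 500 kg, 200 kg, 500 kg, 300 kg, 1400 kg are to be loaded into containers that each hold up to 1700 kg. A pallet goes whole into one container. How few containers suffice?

Total = 1400 + 500 + 500 + 400 + 400 + 300 + 300 + 200 + 200 + 200 = 4400 kg.
Lower bound: ⌈4400/1700⌉ = 3 containers.
A packing using 3 containers:
  container 1: 1400 + 300 = 1700
  container 2: 500 + 500 + 400 + 300 = 1700
  container 3: 400 + 200 + 200 + 200 = 1000
This matches the lower bound, so 3 is optimal.

3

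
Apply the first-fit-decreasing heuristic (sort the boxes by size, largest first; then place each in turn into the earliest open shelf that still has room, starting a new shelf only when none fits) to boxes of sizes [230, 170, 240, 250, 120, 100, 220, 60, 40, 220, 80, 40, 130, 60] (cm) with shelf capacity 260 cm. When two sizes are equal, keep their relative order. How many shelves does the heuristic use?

Sorted descending: 250, 240, 230, 220, 220, 170, 130, 120, 100, 80, 60, 60, 40, 40.
  250 → shelf 1 (new)  [load 250/260]
  240 → shelf 2 (new)  [load 240/260]
  230 → shelf 3 (new)  [load 230/260]
  220 → shelf 4 (new)  [load 220/260]
  220 → shelf 5 (new)  [load 220/260]
  170 → shelf 6 (new)  [load 170/260]
  130 → shelf 7 (new)  [load 130/260]
  120 → shelf 7  [load 250/260]
  100 → shelf 8 (new)  [load 100/260]
  80 → shelf 6  [load 250/260]
  60 → shelf 8  [load 160/260]
  60 → shelf 8  [load 220/260]
  40 → shelf 4  [load 260/260]
  40 → shelf 5  [load 260/260]
8 shelves opened.

8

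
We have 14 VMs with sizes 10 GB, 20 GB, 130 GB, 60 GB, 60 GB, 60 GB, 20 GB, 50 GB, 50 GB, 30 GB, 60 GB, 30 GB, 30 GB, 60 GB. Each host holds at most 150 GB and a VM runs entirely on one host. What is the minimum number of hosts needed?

Total = 130 + 60 + 60 + 60 + 60 + 60 + 50 + 50 + 30 + 30 + 30 + 20 + 20 + 10 = 670 GB.
Lower bound: ⌈670/150⌉ = 5 hosts.
A packing using 5 hosts:
  host 1: 130 + 20 = 150
  host 2: 60 + 60 + 30 = 150
  host 3: 60 + 60 + 30 = 150
  host 4: 60 + 50 + 30 + 10 = 150
  host 5: 50 + 20 = 70
This matches the lower bound, so 5 is optimal.

5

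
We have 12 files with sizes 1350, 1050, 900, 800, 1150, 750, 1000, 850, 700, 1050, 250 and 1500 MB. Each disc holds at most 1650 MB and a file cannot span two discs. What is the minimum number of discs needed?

Total = 1500 + 1350 + 1150 + 1050 + 1050 + 1000 + 900 + 850 + 800 + 750 + 700 + 250 = 11350 MB.
Lower bound: ⌈11350/1650⌉ = 7 discs.
Also, 8 files each exceed 825 MB, and no two of those can share a disc, so at least 8 discs are needed.
A packing using 9 discs:
  disc 1: 1500 = 1500
  disc 2: 1350 + 250 = 1600
  disc 3: 1150 = 1150
  disc 4: 1050 = 1050
  disc 5: 1050 = 1050
  disc 6: 1000 = 1000
  disc 7: 900 + 750 = 1650
  disc 8: 850 + 800 = 1650
  disc 9: 700 = 700
No arrangement into 8 discs stays within capacity, so 9 is optimal.

9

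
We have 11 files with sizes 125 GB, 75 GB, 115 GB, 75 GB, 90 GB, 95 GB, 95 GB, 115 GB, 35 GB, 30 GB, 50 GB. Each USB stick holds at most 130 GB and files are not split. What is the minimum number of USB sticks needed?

8

Total = 125 + 115 + 115 + 95 + 95 + 90 + 75 + 75 + 50 + 35 + 30 = 900 GB.
Lower bound: ⌈900/130⌉ = 7 USB sticks.
Also, 8 files each exceed 65 GB, and no two of those can share a USB stick, so at least 8 USB sticks are needed.
A packing using 8 USB sticks:
  USB stick 1: 125 = 125
  USB stick 2: 115 = 115
  USB stick 3: 115 = 115
  USB stick 4: 95 + 35 = 130
  USB stick 5: 95 + 30 = 125
  USB stick 6: 90 = 90
  USB stick 7: 75 + 50 = 125
  USB stick 8: 75 = 75
This matches the lower bound, so 8 is optimal.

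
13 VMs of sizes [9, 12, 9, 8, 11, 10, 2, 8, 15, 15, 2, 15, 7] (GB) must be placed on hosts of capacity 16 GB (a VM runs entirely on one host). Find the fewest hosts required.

Total = 15 + 15 + 15 + 12 + 11 + 10 + 9 + 9 + 8 + 8 + 7 + 2 + 2 = 123 GB.
Lower bound: ⌈123/16⌉ = 8 hosts.
A packing using 9 hosts:
  host 1: 15 = 15
  host 2: 15 = 15
  host 3: 15 = 15
  host 4: 12 + 2 + 2 = 16
  host 5: 11 = 11
  host 6: 10 = 10
  host 7: 9 + 7 = 16
  host 8: 9 = 9
  host 9: 8 + 8 = 16
No arrangement into 8 hosts stays within capacity, so 9 is optimal.

9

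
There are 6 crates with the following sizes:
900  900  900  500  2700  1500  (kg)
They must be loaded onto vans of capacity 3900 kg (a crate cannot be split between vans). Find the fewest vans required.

2

Total = 2700 + 1500 + 900 + 900 + 900 + 500 = 7400 kg.
Lower bound: ⌈7400/3900⌉ = 2 vans.
A packing using 2 vans:
  van 1: 2700 + 900 = 3600
  van 2: 1500 + 900 + 900 + 500 = 3800
This matches the lower bound, so 2 is optimal.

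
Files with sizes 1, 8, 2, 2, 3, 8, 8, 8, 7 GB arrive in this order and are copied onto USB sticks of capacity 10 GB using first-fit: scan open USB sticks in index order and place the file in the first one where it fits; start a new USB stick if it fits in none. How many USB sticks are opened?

6

  1 → USB stick 1 (new)  [load 1/10]
  8 → USB stick 1  [load 9/10]
  2 → USB stick 2 (new)  [load 2/10]
  2 → USB stick 2  [load 4/10]
  3 → USB stick 2  [load 7/10]
  8 → USB stick 3 (new)  [load 8/10]
  8 → USB stick 4 (new)  [load 8/10]
  8 → USB stick 5 (new)  [load 8/10]
  7 → USB stick 6 (new)  [load 7/10]
6 USB sticks opened.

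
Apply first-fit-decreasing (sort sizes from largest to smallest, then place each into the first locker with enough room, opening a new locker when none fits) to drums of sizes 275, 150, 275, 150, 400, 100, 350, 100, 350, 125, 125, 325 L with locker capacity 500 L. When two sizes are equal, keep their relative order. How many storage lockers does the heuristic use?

6

Sorted descending: 400, 350, 350, 325, 275, 275, 150, 150, 125, 125, 100, 100.
  400 → locker 1 (new)  [load 400/500]
  350 → locker 2 (new)  [load 350/500]
  350 → locker 3 (new)  [load 350/500]
  325 → locker 4 (new)  [load 325/500]
  275 → locker 5 (new)  [load 275/500]
  275 → locker 6 (new)  [load 275/500]
  150 → locker 2  [load 500/500]
  150 → locker 3  [load 500/500]
  125 → locker 4  [load 450/500]
  125 → locker 5  [load 400/500]
  100 → locker 1  [load 500/500]
  100 → locker 5  [load 500/500]
6 storage lockers opened.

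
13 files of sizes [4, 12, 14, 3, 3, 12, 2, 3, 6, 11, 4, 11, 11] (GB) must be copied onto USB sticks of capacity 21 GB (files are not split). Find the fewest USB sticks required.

Total = 14 + 12 + 12 + 11 + 11 + 11 + 6 + 4 + 4 + 3 + 3 + 3 + 2 = 96 GB.
Lower bound: ⌈96/21⌉ = 5 USB sticks.
Also, 6 files each exceed 21/2 GB, and no two of those can share a USB stick, so at least 6 USB sticks are needed.
A packing using 6 USB sticks:
  USB stick 1: 14 + 6 = 20
  USB stick 2: 12 + 4 + 4 = 20
  USB stick 3: 12 + 3 + 3 + 3 = 21
  USB stick 4: 11 + 2 = 13
  USB stick 5: 11 = 11
  USB stick 6: 11 = 11
This matches the lower bound, so 6 is optimal.

6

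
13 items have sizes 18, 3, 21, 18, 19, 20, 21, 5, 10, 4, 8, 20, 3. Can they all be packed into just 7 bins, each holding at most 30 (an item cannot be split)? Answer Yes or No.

A valid assignment using 7 bins:
  bin 1: 21 + 8 = 29
  bin 2: 21 + 5 + 4 = 30
  bin 3: 20 + 10 = 30
  bin 4: 20 + 3 + 3 = 26
  bin 5: 19 = 19
  bin 6: 18 = 18
  bin 7: 18 = 18
Every load is within 30, so 7 bins suffice.

Yes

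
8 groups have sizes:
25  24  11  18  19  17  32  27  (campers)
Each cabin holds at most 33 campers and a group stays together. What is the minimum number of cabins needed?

7

Total = 32 + 27 + 25 + 24 + 19 + 18 + 17 + 11 = 173 campers.
Lower bound: ⌈173/33⌉ = 6 cabins.
Also, 7 groups each exceed 33/2 campers, and no two of those can share a cabin, so at least 7 cabins are needed.
A packing using 7 cabins:
  cabin 1: 32 = 32
  cabin 2: 27 = 27
  cabin 3: 25 = 25
  cabin 4: 24 = 24
  cabin 5: 19 + 11 = 30
  cabin 6: 18 = 18
  cabin 7: 17 = 17
This matches the lower bound, so 7 is optimal.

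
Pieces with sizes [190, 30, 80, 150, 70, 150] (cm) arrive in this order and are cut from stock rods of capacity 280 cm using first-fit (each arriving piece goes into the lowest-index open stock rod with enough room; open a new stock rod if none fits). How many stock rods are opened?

3

  190 → stock rod 1 (new)  [load 190/280]
  30 → stock rod 1  [load 220/280]
  80 → stock rod 2 (new)  [load 80/280]
  150 → stock rod 2  [load 230/280]
  70 → stock rod 3 (new)  [load 70/280]
  150 → stock rod 3  [load 220/280]
3 stock rods opened.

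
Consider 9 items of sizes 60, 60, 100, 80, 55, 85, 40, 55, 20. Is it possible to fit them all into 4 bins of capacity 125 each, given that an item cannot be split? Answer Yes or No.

Total = 555; ⌈555/125⌉ = 5.
At least 5 bins are required, but only 4 are allowed.

No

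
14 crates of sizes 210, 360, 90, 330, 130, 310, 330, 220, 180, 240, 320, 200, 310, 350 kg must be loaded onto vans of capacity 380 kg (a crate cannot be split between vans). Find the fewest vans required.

Total = 360 + 350 + 330 + 330 + 320 + 310 + 310 + 240 + 220 + 210 + 200 + 180 + 130 + 90 = 3580 kg.
Lower bound: ⌈3580/380⌉ = 10 vans.
Also, 11 crates each exceed 190 kg, and no two of those can share a van, so at least 11 vans are needed.
A packing using 11 vans:
  van 1: 360 = 360
  van 2: 350 = 350
  van 3: 330 = 330
  van 4: 330 = 330
  van 5: 320 = 320
  van 6: 310 = 310
  van 7: 310 = 310
  van 8: 240 + 130 = 370
  van 9: 220 + 90 = 310
  van 10: 210 = 210
  van 11: 200 + 180 = 380
This matches the lower bound, so 11 is optimal.

11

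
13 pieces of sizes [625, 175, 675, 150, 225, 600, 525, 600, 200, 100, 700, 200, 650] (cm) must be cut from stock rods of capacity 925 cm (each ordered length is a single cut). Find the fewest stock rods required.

Total = 700 + 675 + 650 + 625 + 600 + 600 + 525 + 225 + 200 + 200 + 175 + 150 + 100 = 5425 cm.
Lower bound: ⌈5425/925⌉ = 6 stock rods.
Also, 7 pieces each exceed 925/2 cm, and no two of those can share a stock rod, so at least 7 stock rods are needed.
A packing using 7 stock rods:
  stock rod 1: 700 + 225 = 925
  stock rod 2: 675 + 200 = 875
  stock rod 3: 650 + 200 = 850
  stock rod 4: 625 + 175 + 100 = 900
  stock rod 5: 600 + 150 = 750
  stock rod 6: 600 = 600
  stock rod 7: 525 = 525
This matches the lower bound, so 7 is optimal.

7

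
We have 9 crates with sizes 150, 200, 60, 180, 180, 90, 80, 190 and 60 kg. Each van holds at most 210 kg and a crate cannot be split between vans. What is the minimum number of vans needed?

Total = 200 + 190 + 180 + 180 + 150 + 90 + 80 + 60 + 60 = 1190 kg.
Lower bound: ⌈1190/210⌉ = 6 vans.
A packing using 7 vans:
  van 1: 200 = 200
  van 2: 190 = 190
  van 3: 180 = 180
  van 4: 180 = 180
  van 5: 150 + 60 = 210
  van 6: 90 + 80 = 170
  van 7: 60 = 60
No arrangement into 6 vans stays within capacity, so 7 is optimal.

7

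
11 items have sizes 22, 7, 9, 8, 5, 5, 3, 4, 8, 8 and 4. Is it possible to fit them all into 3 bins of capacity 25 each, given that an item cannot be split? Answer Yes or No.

Total = 83; ⌈83/25⌉ = 4.
At least 4 bins are required, but only 3 are allowed.

No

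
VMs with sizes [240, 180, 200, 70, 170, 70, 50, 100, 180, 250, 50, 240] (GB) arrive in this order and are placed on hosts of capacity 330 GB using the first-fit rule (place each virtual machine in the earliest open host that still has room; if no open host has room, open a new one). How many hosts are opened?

  240 → host 1 (new)  [load 240/330]
  180 → host 2 (new)  [load 180/330]
  200 → host 3 (new)  [load 200/330]
  70 → host 1  [load 310/330]
  170 → host 4 (new)  [load 170/330]
  70 → host 2  [load 250/330]
  50 → host 2  [load 300/330]
  100 → host 3  [load 300/330]
  180 → host 5 (new)  [load 180/330]
  250 → host 6 (new)  [load 250/330]
  50 → host 4  [load 220/330]
  240 → host 7 (new)  [load 240/330]
7 hosts opened.

7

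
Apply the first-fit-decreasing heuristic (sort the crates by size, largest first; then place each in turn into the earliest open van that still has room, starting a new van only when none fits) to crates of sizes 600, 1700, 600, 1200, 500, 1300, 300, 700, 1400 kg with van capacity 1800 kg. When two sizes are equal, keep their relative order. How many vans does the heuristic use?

5

Sorted descending: 1700, 1400, 1300, 1200, 700, 600, 600, 500, 300.
  1700 → van 1 (new)  [load 1700/1800]
  1400 → van 2 (new)  [load 1400/1800]
  1300 → van 3 (new)  [load 1300/1800]
  1200 → van 4 (new)  [load 1200/1800]
  700 → van 5 (new)  [load 700/1800]
  600 → van 4  [load 1800/1800]
  600 → van 5  [load 1300/1800]
  500 → van 3  [load 1800/1800]
  300 → van 2  [load 1700/1800]
5 vans opened.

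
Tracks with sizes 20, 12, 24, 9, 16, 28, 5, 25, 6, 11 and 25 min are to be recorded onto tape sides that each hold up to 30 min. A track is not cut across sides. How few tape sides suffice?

7

Total = 28 + 25 + 25 + 24 + 20 + 16 + 12 + 11 + 9 + 6 + 5 = 181 min.
Lower bound: ⌈181/30⌉ = 7 tape sides.
A packing using 7 tape sides:
  side 1: 28 = 28
  side 2: 25 + 5 = 30
  side 3: 25 = 25
  side 4: 24 + 6 = 30
  side 5: 20 + 9 = 29
  side 6: 16 + 12 = 28
  side 7: 11 = 11
This matches the lower bound, so 7 is optimal.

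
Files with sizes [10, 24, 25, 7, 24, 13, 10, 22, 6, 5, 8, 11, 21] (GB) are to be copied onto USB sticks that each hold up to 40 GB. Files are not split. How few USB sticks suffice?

Total = 25 + 24 + 24 + 22 + 21 + 13 + 11 + 10 + 10 + 8 + 7 + 6 + 5 = 186 GB.
Lower bound: ⌈186/40⌉ = 5 USB sticks.
A packing using 5 USB sticks:
  USB stick 1: 25 + 13 = 38
  USB stick 2: 24 + 11 + 5 = 40
  USB stick 3: 24 + 10 + 6 = 40
  USB stick 4: 22 + 10 + 8 = 40
  USB stick 5: 21 + 7 = 28
This matches the lower bound, so 5 is optimal.

5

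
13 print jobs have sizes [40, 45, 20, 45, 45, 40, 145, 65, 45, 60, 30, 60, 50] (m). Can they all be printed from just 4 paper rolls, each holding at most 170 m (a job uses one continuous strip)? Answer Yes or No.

Total = 690 m; ⌈690/170⌉ = 5.
At least 5 paper rolls are required, but only 4 are allowed.

No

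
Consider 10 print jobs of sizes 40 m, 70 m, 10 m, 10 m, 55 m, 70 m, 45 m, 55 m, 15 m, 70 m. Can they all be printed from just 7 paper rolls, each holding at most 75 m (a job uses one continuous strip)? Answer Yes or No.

A valid assignment using 7 paper rolls:
  roll 1: 70 = 70
  roll 2: 70 = 70
  roll 3: 70 = 70
  roll 4: 55 + 15 = 70
  roll 5: 55 + 10 + 10 = 75
  roll 6: 45 = 45
  roll 7: 40 = 40
Every load is within 75 m, so 7 paper rolls suffice.

Yes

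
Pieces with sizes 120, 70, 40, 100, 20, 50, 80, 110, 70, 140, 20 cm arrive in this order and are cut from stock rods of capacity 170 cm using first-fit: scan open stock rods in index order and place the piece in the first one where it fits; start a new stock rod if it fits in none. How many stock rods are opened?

6

  120 → stock rod 1 (new)  [load 120/170]
  70 → stock rod 2 (new)  [load 70/170]
  40 → stock rod 1  [load 160/170]
  100 → stock rod 2  [load 170/170]
  20 → stock rod 3 (new)  [load 20/170]
  50 → stock rod 3  [load 70/170]
  80 → stock rod 3  [load 150/170]
  110 → stock rod 4 (new)  [load 110/170]
  70 → stock rod 5 (new)  [load 70/170]
  140 → stock rod 6 (new)  [load 140/170]
  20 → stock rod 3  [load 170/170]
6 stock rods opened.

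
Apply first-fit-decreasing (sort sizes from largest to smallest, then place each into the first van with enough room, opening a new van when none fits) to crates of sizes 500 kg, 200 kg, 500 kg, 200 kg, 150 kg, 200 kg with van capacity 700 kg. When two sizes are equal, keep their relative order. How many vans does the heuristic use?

3

Sorted descending: 500, 500, 200, 200, 200, 150.
  500 → van 1 (new)  [load 500/700]
  500 → van 2 (new)  [load 500/700]
  200 → van 1  [load 700/700]
  200 → van 2  [load 700/700]
  200 → van 3 (new)  [load 200/700]
  150 → van 3  [load 350/700]
3 vans opened.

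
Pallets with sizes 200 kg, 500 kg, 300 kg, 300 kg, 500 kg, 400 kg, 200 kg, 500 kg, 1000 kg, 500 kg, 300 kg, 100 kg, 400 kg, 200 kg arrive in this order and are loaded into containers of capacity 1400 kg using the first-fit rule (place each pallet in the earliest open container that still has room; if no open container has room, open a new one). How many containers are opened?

  200 → container 1 (new)  [load 200/1400]
  500 → container 1  [load 700/1400]
  300 → container 1  [load 1000/1400]
  300 → container 1  [load 1300/1400]
  500 → container 2 (new)  [load 500/1400]
  400 → container 2  [load 900/1400]
  200 → container 2  [load 1100/1400]
  500 → container 3 (new)  [load 500/1400]
  1000 → container 4 (new)  [load 1000/1400]
  500 → container 3  [load 1000/1400]
  300 → container 2  [load 1400/1400]
  100 → container 1  [load 1400/1400]
  400 → container 3  [load 1400/1400]
  200 → container 4  [load 1200/1400]
4 containers opened.

4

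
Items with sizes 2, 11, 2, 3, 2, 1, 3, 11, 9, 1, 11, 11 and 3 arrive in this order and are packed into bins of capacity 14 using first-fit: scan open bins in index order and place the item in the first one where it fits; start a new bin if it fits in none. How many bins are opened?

  2 → bin 1 (new)  [load 2/14]
  11 → bin 1  [load 13/14]
  2 → bin 2 (new)  [load 2/14]
  3 → bin 2  [load 5/14]
  2 → bin 2  [load 7/14]
  1 → bin 1  [load 14/14]
  3 → bin 2  [load 10/14]
  11 → bin 3 (new)  [load 11/14]
  9 → bin 4 (new)  [load 9/14]
  1 → bin 2  [load 11/14]
  11 → bin 5 (new)  [load 11/14]
  11 → bin 6 (new)  [load 11/14]
  3 → bin 2  [load 14/14]
6 bins opened.

6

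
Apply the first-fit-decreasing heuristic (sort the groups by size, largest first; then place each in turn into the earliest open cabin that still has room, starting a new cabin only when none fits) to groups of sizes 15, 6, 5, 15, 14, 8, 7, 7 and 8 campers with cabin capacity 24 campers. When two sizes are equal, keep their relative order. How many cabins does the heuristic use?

4

Sorted descending: 15, 15, 14, 8, 8, 7, 7, 6, 5.
  15 → cabin 1 (new)  [load 15/24]
  15 → cabin 2 (new)  [load 15/24]
  14 → cabin 3 (new)  [load 14/24]
  8 → cabin 1  [load 23/24]
  8 → cabin 2  [load 23/24]
  7 → cabin 3  [load 21/24]
  7 → cabin 4 (new)  [load 7/24]
  6 → cabin 4  [load 13/24]
  5 → cabin 4  [load 18/24]
4 cabins opened.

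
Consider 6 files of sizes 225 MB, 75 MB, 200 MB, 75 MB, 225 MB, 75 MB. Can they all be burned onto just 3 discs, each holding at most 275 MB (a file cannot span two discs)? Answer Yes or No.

No

Total = 875 MB; ⌈875/275⌉ = 4.
At least 4 discs are required, but only 3 are allowed.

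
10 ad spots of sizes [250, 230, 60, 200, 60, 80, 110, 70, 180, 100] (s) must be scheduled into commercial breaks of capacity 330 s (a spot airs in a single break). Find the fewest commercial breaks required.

5

Total = 250 + 230 + 200 + 180 + 110 + 100 + 80 + 70 + 60 + 60 = 1340 s.
Lower bound: ⌈1340/330⌉ = 5 commercial breaks.
A packing using 5 commercial breaks:
  break 1: 250 + 80 = 330
  break 2: 230 + 100 = 330
  break 3: 200 + 110 = 310
  break 4: 180 + 70 + 60 = 310
  break 5: 60 = 60
This matches the lower bound, so 5 is optimal.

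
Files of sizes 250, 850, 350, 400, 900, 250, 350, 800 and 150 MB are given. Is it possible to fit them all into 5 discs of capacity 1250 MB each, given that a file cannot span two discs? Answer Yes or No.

Yes

A valid assignment using 4 discs:
  disc 1: 900 + 350 = 1250
  disc 2: 850 + 400 = 1250
  disc 3: 800 + 350 = 1150
  disc 4: 250 + 250 + 150 = 650
That uses only 4 ≤ 5, so 5 discs are enough.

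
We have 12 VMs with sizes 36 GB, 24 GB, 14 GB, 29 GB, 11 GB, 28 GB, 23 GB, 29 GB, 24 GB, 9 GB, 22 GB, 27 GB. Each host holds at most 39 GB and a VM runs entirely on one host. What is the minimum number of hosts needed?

9

Total = 36 + 29 + 29 + 28 + 27 + 24 + 24 + 23 + 22 + 14 + 11 + 9 = 276 GB.
Lower bound: ⌈276/39⌉ = 8 hosts.
Also, 9 VMs each exceed 39/2 GB, and no two of those can share a host, so at least 9 hosts are needed.
A packing using 9 hosts:
  host 1: 36 = 36
  host 2: 29 + 9 = 38
  host 3: 29 = 29
  host 4: 28 + 11 = 39
  host 5: 27 = 27
  host 6: 24 + 14 = 38
  host 7: 24 = 24
  host 8: 23 = 23
  host 9: 22 = 22
This matches the lower bound, so 9 is optimal.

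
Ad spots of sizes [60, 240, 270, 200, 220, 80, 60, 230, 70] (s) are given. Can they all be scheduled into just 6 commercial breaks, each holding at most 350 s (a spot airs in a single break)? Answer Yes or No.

Yes

A valid assignment using 5 commercial breaks:
  break 1: 270 + 80 = 350
  break 2: 240 + 70 = 310
  break 3: 230 + 60 + 60 = 350
  break 4: 220 = 220
  break 5: 200 = 200
That uses only 5 ≤ 6, so 6 commercial breaks are enough.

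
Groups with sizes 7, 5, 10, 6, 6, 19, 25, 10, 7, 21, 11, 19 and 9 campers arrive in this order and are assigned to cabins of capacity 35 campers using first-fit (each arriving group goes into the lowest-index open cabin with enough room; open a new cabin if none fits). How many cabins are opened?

5

  7 → cabin 1 (new)  [load 7/35]
  5 → cabin 1  [load 12/35]
  10 → cabin 1  [load 22/35]
  6 → cabin 1  [load 28/35]
  6 → cabin 1  [load 34/35]
  19 → cabin 2 (new)  [load 19/35]
  25 → cabin 3 (new)  [load 25/35]
  10 → cabin 2  [load 29/35]
  7 → cabin 3  [load 32/35]
  21 → cabin 4 (new)  [load 21/35]
  11 → cabin 4  [load 32/35]
  19 → cabin 5 (new)  [load 19/35]
  9 → cabin 5  [load 28/35]
5 cabins opened.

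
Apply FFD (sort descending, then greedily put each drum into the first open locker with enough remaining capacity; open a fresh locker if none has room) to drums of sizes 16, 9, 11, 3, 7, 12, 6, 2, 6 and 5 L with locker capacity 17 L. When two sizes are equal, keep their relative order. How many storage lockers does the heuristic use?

5

Sorted descending: 16, 12, 11, 9, 7, 6, 6, 5, 3, 2.
  16 → locker 1 (new)  [load 16/17]
  12 → locker 2 (new)  [load 12/17]
  11 → locker 3 (new)  [load 11/17]
  9 → locker 4 (new)  [load 9/17]
  7 → locker 4  [load 16/17]
  6 → locker 3  [load 17/17]
  6 → locker 5 (new)  [load 6/17]
  5 → locker 2  [load 17/17]
  3 → locker 5  [load 9/17]
  2 → locker 5  [load 11/17]
5 storage lockers opened.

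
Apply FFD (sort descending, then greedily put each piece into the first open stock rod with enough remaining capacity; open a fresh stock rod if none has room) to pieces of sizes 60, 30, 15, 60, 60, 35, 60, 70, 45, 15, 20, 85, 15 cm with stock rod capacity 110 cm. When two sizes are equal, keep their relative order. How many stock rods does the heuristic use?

Sorted descending: 85, 70, 60, 60, 60, 60, 45, 35, 30, 20, 15, 15, 15.
  85 → stock rod 1 (new)  [load 85/110]
  70 → stock rod 2 (new)  [load 70/110]
  60 → stock rod 3 (new)  [load 60/110]
  60 → stock rod 4 (new)  [load 60/110]
  60 → stock rod 5 (new)  [load 60/110]
  60 → stock rod 6 (new)  [load 60/110]
  45 → stock rod 3  [load 105/110]
  35 → stock rod 2  [load 105/110]
  30 → stock rod 4  [load 90/110]
  20 → stock rod 1  [load 105/110]
  15 → stock rod 4  [load 105/110]
  15 → stock rod 5  [load 75/110]
  15 → stock rod 5  [load 90/110]
6 stock rods opened.

6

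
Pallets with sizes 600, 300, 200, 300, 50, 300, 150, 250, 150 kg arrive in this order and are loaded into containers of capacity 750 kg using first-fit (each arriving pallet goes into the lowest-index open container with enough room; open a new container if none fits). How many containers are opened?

  600 → container 1 (new)  [load 600/750]
  300 → container 2 (new)  [load 300/750]
  200 → container 2  [load 500/750]
  300 → container 3 (new)  [load 300/750]
  50 → container 1  [load 650/750]
  300 → container 3  [load 600/750]
  150 → container 2  [load 650/750]
  250 → container 4 (new)  [load 250/750]
  150 → container 3  [load 750/750]
4 containers opened.

4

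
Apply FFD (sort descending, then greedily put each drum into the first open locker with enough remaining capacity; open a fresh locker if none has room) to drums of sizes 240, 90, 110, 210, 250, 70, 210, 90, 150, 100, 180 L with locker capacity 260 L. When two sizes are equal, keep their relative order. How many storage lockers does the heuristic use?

Sorted descending: 250, 240, 210, 210, 180, 150, 110, 100, 90, 90, 70.
  250 → locker 1 (new)  [load 250/260]
  240 → locker 2 (new)  [load 240/260]
  210 → locker 3 (new)  [load 210/260]
  210 → locker 4 (new)  [load 210/260]
  180 → locker 5 (new)  [load 180/260]
  150 → locker 6 (new)  [load 150/260]
  110 → locker 6  [load 260/260]
  100 → locker 7 (new)  [load 100/260]
  90 → locker 7  [load 190/260]
  90 → locker 8 (new)  [load 90/260]
  70 → locker 5  [load 250/260]
8 storage lockers opened.

8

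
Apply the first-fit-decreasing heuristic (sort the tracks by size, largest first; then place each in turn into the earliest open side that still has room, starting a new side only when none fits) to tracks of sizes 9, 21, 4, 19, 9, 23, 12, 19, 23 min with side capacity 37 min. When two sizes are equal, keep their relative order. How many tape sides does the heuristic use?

5

Sorted descending: 23, 23, 21, 19, 19, 12, 9, 9, 4.
  23 → side 1 (new)  [load 23/37]
  23 → side 2 (new)  [load 23/37]
  21 → side 3 (new)  [load 21/37]
  19 → side 4 (new)  [load 19/37]
  19 → side 5 (new)  [load 19/37]
  12 → side 1  [load 35/37]
  9 → side 2  [load 32/37]
  9 → side 3  [load 30/37]
  4 → side 2  [load 36/37]
5 tape sides opened.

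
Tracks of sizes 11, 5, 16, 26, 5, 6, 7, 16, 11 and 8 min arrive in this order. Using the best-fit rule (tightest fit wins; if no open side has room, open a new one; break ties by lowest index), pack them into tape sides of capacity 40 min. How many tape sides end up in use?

  11 → side 1 (new)  [load 11/40]
  5 → side 1  [load 16/40]
  16 → side 1  [load 32/40]
  26 → side 2 (new)  [load 26/40]
  5 → side 1  [load 37/40]
  6 → side 2  [load 32/40]
  7 → side 2  [load 39/40]
  16 → side 3 (new)  [load 16/40]
  11 → side 3  [load 27/40]
  8 → side 3  [load 35/40]
3 tape sides opened.

3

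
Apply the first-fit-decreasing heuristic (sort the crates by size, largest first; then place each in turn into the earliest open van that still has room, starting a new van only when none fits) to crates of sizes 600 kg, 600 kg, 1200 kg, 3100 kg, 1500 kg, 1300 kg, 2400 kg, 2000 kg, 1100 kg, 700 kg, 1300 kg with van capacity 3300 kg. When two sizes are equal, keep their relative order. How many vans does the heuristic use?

Sorted descending: 3100, 2400, 2000, 1500, 1300, 1300, 1200, 1100, 700, 600, 600.
  3100 → van 1 (new)  [load 3100/3300]
  2400 → van 2 (new)  [load 2400/3300]
  2000 → van 3 (new)  [load 2000/3300]
  1500 → van 4 (new)  [load 1500/3300]
  1300 → van 3  [load 3300/3300]
  1300 → van 4  [load 2800/3300]
  1200 → van 5 (new)  [load 1200/3300]
  1100 → van 5  [load 2300/3300]
  700 → van 2  [load 3100/3300]
  600 → van 5  [load 2900/3300]
  600 → van 6 (new)  [load 600/3300]
6 vans opened.

6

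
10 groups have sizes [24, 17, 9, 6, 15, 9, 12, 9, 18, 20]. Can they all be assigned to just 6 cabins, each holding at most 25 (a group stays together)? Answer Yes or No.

No

Total = 139; ⌈139/25⌉ = 6.
The bound of 6 does not rule out 6, but exhaustive search shows no assignment into 6 cabins of capacity 25 exists — the minimum is 7.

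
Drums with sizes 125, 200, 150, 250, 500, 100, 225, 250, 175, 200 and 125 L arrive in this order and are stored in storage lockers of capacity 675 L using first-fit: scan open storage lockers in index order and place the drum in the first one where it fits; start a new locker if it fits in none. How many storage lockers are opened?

4

  125 → locker 1 (new)  [load 125/675]
  200 → locker 1  [load 325/675]
  150 → locker 1  [load 475/675]
  250 → locker 2 (new)  [load 250/675]
  500 → locker 3 (new)  [load 500/675]
  100 → locker 1  [load 575/675]
  225 → locker 2  [load 475/675]
  250 → locker 4 (new)  [load 250/675]
  175 → locker 2  [load 650/675]
  200 → locker 4  [load 450/675]
  125 → locker 3  [load 625/675]
4 storage lockers opened.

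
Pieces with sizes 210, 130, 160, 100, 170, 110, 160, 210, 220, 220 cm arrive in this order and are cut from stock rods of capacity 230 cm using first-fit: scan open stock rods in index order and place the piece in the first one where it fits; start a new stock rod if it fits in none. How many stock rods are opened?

9

  210 → stock rod 1 (new)  [load 210/230]
  130 → stock rod 2 (new)  [load 130/230]
  160 → stock rod 3 (new)  [load 160/230]
  100 → stock rod 2  [load 230/230]
  170 → stock rod 4 (new)  [load 170/230]
  110 → stock rod 5 (new)  [load 110/230]
  160 → stock rod 6 (new)  [load 160/230]
  210 → stock rod 7 (new)  [load 210/230]
  220 → stock rod 8 (new)  [load 220/230]
  220 → stock rod 9 (new)  [load 220/230]
9 stock rods opened.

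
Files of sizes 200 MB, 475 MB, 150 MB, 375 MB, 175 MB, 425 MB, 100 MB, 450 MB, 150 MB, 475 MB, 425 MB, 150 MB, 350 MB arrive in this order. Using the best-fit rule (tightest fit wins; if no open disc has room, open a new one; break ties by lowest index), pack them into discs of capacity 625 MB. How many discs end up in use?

  200 → disc 1 (new)  [load 200/625]
  475 → disc 2 (new)  [load 475/625]
  150 → disc 2  [load 625/625]
  375 → disc 1  [load 575/625]
  175 → disc 3 (new)  [load 175/625]
  425 → disc 3  [load 600/625]
  100 → disc 4 (new)  [load 100/625]
  450 → disc 4  [load 550/625]
  150 → disc 5 (new)  [load 150/625]
  475 → disc 5  [load 625/625]
  425 → disc 6 (new)  [load 425/625]
  150 → disc 6  [load 575/625]
  350 → disc 7 (new)  [load 350/625]
7 discs opened.

7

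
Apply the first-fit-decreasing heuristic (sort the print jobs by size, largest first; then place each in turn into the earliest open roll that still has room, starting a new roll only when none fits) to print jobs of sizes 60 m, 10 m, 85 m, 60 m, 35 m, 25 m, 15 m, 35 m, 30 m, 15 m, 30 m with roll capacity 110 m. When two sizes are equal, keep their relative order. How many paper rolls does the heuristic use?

4

Sorted descending: 85, 60, 60, 35, 35, 30, 30, 25, 15, 15, 10.
  85 → roll 1 (new)  [load 85/110]
  60 → roll 2 (new)  [load 60/110]
  60 → roll 3 (new)  [load 60/110]
  35 → roll 2  [load 95/110]
  35 → roll 3  [load 95/110]
  30 → roll 4 (new)  [load 30/110]
  30 → roll 4  [load 60/110]
  25 → roll 1  [load 110/110]
  15 → roll 2  [load 110/110]
  15 → roll 3  [load 110/110]
  10 → roll 4  [load 70/110]
4 paper rolls opened.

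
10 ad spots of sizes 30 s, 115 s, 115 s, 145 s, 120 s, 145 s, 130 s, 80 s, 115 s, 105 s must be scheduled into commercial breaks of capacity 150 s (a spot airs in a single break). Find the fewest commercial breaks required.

9

Total = 145 + 145 + 130 + 120 + 115 + 115 + 115 + 105 + 80 + 30 = 1100 s.
Lower bound: ⌈1100/150⌉ = 8 commercial breaks.
Also, 9 ad spots each exceed 75 s, and no two of those can share a break, so at least 9 commercial breaks are needed.
A packing using 9 commercial breaks:
  break 1: 145 = 145
  break 2: 145 = 145
  break 3: 130 = 130
  break 4: 120 + 30 = 150
  break 5: 115 = 115
  break 6: 115 = 115
  break 7: 115 = 115
  break 8: 105 = 105
  break 9: 80 = 80
This matches the lower bound, so 9 is optimal.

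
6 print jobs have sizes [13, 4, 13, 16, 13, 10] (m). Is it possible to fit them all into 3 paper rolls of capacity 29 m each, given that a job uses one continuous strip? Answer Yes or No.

Yes

A valid assignment using 3 paper rolls:
  roll 1: 16 + 13 = 29
  roll 2: 13 + 13 = 26
  roll 3: 10 + 4 = 14
Every load is within 29 m, so 3 paper rolls suffice.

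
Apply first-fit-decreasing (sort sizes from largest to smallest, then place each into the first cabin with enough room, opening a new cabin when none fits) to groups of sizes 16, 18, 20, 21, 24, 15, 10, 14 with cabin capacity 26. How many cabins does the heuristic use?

7

Sorted descending: 24, 21, 20, 18, 16, 15, 14, 10.
  24 → cabin 1 (new)  [load 24/26]
  21 → cabin 2 (new)  [load 21/26]
  20 → cabin 3 (new)  [load 20/26]
  18 → cabin 4 (new)  [load 18/26]
  16 → cabin 5 (new)  [load 16/26]
  15 → cabin 6 (new)  [load 15/26]
  14 → cabin 7 (new)  [load 14/26]
  10 → cabin 5  [load 26/26]
7 cabins opened.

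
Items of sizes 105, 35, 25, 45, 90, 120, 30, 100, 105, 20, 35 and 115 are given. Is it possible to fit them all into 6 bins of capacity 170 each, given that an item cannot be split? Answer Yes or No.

Yes

A valid assignment using 6 bins:
  bin 1: 120 + 45 = 165
  bin 2: 115 + 35 + 20 = 170
  bin 3: 105 + 35 + 30 = 170
  bin 4: 105 + 25 = 130
  bin 5: 100 = 100
  bin 6: 90 = 90
Every load is within 170, so 6 bins suffice.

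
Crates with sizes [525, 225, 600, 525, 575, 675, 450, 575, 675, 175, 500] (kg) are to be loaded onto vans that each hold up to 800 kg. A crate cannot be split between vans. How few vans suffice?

9

Total = 675 + 675 + 600 + 575 + 575 + 525 + 525 + 500 + 450 + 225 + 175 = 5500 kg.
Lower bound: ⌈5500/800⌉ = 7 vans.
Also, 9 crates each exceed 400 kg, and no two of those can share a van, so at least 9 vans are needed.
A packing using 9 vans:
  van 1: 675 = 675
  van 2: 675 = 675
  van 3: 600 + 175 = 775
  van 4: 575 + 225 = 800
  van 5: 575 = 575
  van 6: 525 = 525
  van 7: 525 = 525
  van 8: 500 = 500
  van 9: 450 = 450
This matches the lower bound, so 9 is optimal.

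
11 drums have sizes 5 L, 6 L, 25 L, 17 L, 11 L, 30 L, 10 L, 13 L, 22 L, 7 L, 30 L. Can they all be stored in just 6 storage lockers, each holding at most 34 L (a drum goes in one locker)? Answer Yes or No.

Yes

A valid assignment using 6 storage lockers:
  locker 1: 30 = 30
  locker 2: 30 = 30
  locker 3: 25 + 7 = 32
  locker 4: 22 + 11 = 33
  locker 5: 17 + 13 = 30
  locker 6: 10 + 6 + 5 = 21
Every load is within 34 L, so 6 storage lockers suffice.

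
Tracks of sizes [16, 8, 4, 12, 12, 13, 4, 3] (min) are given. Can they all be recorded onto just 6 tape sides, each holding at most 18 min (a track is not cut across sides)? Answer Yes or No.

Yes

A valid assignment using 5 tape sides:
  side 1: 16 = 16
  side 2: 13 + 4 = 17
  side 3: 12 + 4 = 16
  side 4: 12 + 3 = 15
  side 5: 8 = 8
That uses only 5 ≤ 6, so 6 tape sides are enough.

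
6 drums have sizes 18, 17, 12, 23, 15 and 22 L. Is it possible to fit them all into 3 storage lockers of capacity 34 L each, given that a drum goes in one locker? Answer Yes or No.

No

Total = 107 L; ⌈107/34⌉ = 4.
At least 4 storage lockers are required, but only 3 are allowed.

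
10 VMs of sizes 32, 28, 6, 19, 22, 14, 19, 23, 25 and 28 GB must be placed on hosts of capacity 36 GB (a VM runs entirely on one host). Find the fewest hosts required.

8

Total = 32 + 28 + 28 + 25 + 23 + 22 + 19 + 19 + 14 + 6 = 216 GB.
Lower bound: ⌈216/36⌉ = 6 hosts.
Also, 8 VMs each exceed 18 GB, and no two of those can share a host, so at least 8 hosts are needed.
A packing using 8 hosts:
  host 1: 32 = 32
  host 2: 28 + 6 = 34
  host 3: 28 = 28
  host 4: 25 = 25
  host 5: 23 = 23
  host 6: 22 + 14 = 36
  host 7: 19 = 19
  host 8: 19 = 19
This matches the lower bound, so 8 is optimal.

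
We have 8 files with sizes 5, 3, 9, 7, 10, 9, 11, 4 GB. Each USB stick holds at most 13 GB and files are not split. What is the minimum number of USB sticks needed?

5

Total = 11 + 10 + 9 + 9 + 7 + 5 + 4 + 3 = 58 GB.
Lower bound: ⌈58/13⌉ = 5 USB sticks.
A packing using 5 USB sticks:
  USB stick 1: 11 = 11
  USB stick 2: 10 + 3 = 13
  USB stick 3: 9 + 4 = 13
  USB stick 4: 9 = 9
  USB stick 5: 7 + 5 = 12
This matches the lower bound, so 5 is optimal.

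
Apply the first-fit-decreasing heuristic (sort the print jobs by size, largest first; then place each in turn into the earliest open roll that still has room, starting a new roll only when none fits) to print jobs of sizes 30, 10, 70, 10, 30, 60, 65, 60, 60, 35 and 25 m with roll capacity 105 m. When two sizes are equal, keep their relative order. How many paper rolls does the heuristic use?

5

Sorted descending: 70, 65, 60, 60, 60, 35, 30, 30, 25, 10, 10.
  70 → roll 1 (new)  [load 70/105]
  65 → roll 2 (new)  [load 65/105]
  60 → roll 3 (new)  [load 60/105]
  60 → roll 4 (new)  [load 60/105]
  60 → roll 5 (new)  [load 60/105]
  35 → roll 1  [load 105/105]
  30 → roll 2  [load 95/105]
  30 → roll 3  [load 90/105]
  25 → roll 4  [load 85/105]
  10 → roll 2  [load 105/105]
  10 → roll 3  [load 100/105]
5 paper rolls opened.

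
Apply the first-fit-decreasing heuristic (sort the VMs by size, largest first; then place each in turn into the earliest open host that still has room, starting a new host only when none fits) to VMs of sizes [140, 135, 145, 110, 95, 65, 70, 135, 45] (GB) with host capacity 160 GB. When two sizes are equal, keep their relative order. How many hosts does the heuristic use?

7

Sorted descending: 145, 140, 135, 135, 110, 95, 70, 65, 45.
  145 → host 1 (new)  [load 145/160]
  140 → host 2 (new)  [load 140/160]
  135 → host 3 (new)  [load 135/160]
  135 → host 4 (new)  [load 135/160]
  110 → host 5 (new)  [load 110/160]
  95 → host 6 (new)  [load 95/160]
  70 → host 7 (new)  [load 70/160]
  65 → host 6  [load 160/160]
  45 → host 5  [load 155/160]
7 hosts opened.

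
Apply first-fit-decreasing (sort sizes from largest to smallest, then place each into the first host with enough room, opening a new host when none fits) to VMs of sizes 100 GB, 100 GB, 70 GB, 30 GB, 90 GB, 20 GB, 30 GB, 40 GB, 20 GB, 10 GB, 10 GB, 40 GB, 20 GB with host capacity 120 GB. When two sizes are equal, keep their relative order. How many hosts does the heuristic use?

Sorted descending: 100, 100, 90, 70, 40, 40, 30, 30, 20, 20, 20, 10, 10.
  100 → host 1 (new)  [load 100/120]
  100 → host 2 (new)  [load 100/120]
  90 → host 3 (new)  [load 90/120]
  70 → host 4 (new)  [load 70/120]
  40 → host 4  [load 110/120]
  40 → host 5 (new)  [load 40/120]
  30 → host 3  [load 120/120]
  30 → host 5  [load 70/120]
  20 → host 1  [load 120/120]
  20 → host 2  [load 120/120]
  20 → host 5  [load 90/120]
  10 → host 4  [load 120/120]
  10 → host 5  [load 100/120]
5 hosts opened.

5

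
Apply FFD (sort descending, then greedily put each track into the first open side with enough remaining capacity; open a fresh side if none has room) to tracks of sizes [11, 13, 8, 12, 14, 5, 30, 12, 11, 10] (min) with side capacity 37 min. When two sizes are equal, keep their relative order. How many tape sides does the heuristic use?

Sorted descending: 30, 14, 13, 12, 12, 11, 11, 10, 8, 5.
  30 → side 1 (new)  [load 30/37]
  14 → side 2 (new)  [load 14/37]
  13 → side 2  [load 27/37]
  12 → side 3 (new)  [load 12/37]
  12 → side 3  [load 24/37]
  11 → side 3  [load 35/37]
  11 → side 4 (new)  [load 11/37]
  10 → side 2  [load 37/37]
  8 → side 4  [load 19/37]
  5 → side 1  [load 35/37]
4 tape sides opened.

4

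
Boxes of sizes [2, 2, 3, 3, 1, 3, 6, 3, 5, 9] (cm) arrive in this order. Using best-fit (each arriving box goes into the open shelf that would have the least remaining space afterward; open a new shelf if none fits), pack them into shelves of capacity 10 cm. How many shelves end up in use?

4

  2 → shelf 1 (new)  [load 2/10]
  2 → shelf 1  [load 4/10]
  3 → shelf 1  [load 7/10]
  3 → shelf 1  [load 10/10]
  1 → shelf 2 (new)  [load 1/10]
  3 → shelf 2  [load 4/10]
  6 → shelf 2  [load 10/10]
  3 → shelf 3 (new)  [load 3/10]
  5 → shelf 3  [load 8/10]
  9 → shelf 4 (new)  [load 9/10]
4 shelves opened.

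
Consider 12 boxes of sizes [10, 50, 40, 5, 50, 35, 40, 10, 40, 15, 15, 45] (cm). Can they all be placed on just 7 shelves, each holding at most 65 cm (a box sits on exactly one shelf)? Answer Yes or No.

A valid assignment using 7 shelves:
  shelf 1: 50 + 15 = 65
  shelf 2: 50 + 15 = 65
  shelf 3: 45 + 10 + 10 = 65
  shelf 4: 40 + 5 = 45
  shelf 5: 40 = 40
  shelf 6: 40 = 40
  shelf 7: 35 = 35
Every load is within 65 cm, so 7 shelves suffice.

Yes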